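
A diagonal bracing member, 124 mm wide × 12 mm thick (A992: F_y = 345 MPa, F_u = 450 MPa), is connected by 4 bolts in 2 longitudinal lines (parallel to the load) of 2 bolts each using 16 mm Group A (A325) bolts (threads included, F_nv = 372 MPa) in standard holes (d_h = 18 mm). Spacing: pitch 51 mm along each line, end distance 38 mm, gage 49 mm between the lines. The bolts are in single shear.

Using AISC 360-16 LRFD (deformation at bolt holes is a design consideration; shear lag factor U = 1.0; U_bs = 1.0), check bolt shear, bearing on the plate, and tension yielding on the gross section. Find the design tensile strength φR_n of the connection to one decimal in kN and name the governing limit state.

Bolt shear: A_b = π(16)²/4 = 201.06 mm². φR_n = 0.75 × 372 × 201.06 × 4 × 1 = 224.4 kN.
Bearing (12 mm plate, F_u = 450 MPa): end bolts L_c = 38 − 18/2 = 29, R_n = min(1.2×29×12×450, 2.4×16×12×450) = 187.92 kN/bolt; interior L_c = 51 − 18 = 33, R_n = 207.36 kN/bolt. φR_n = 0.75 × (2×187.92 + 2×207.36) = 592.9 kN.
Tension yield (gross): A_g = 124×12 = 1488 mm². φR_n = 0.90 × 345 × 1488 = 462.0 kN.
Governing: min(224.4, 592.9, 462.0) = 224.4 kN → bolt shear.

224.4 kN (bolt shear governs)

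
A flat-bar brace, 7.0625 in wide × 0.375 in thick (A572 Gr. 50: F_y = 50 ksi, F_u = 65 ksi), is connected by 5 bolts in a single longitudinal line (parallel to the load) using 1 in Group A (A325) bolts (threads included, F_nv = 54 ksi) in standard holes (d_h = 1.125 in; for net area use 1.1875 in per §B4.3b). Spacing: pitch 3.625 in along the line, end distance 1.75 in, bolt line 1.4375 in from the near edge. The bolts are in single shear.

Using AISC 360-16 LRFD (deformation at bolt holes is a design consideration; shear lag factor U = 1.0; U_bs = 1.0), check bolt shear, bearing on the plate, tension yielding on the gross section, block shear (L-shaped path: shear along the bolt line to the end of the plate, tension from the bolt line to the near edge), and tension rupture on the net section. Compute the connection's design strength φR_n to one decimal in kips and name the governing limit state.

Bolt shear: A_b = π(1)²/4 = 0.7854 in². φR_n = 0.75 × 54 × 0.7854 × 5 × 1 = 159.0 kips.
Bearing (0.375 in plate, F_u = 65 ksi): end bolts L_c = 1.75 − 1.125/2 = 1.1875, R_n = min(1.2×1.1875×0.375×65, 2.4×1×0.375×65) = 34.734 kips/bolt; interior L_c = 3.625 − 1.125 = 2.5, R_n = 58.5 kips/bolt. φR_n = 0.75 × (1×34.734 + 4×58.5) = 201.6 kips.
Tension yield (gross): A_g = 7.0625×0.375 = 2.6484 in². φR_n = 0.90 × 50 × 2.6484 = 119.2 kips.
Block shear: shear path 1×[1.75+4×3.625] = 1×16.25 in, A_gv = 6.0938, A_nv = 1×(16.25 − 4.5×1.1875)×0.375 = 4.0898 in²; tension to near edge: (1.4375 − 0.5×1.1875)×0.375 = 0.31641 in². R_n = min(0.6×65×4.0898, 0.6×50×6.0938) + 1.0×65×0.31641 = min(159.5, 182.81) + 20.567 = 180.07 kips. φR_n = 0.75 × 180.07 = 135.1 kips.
Tension rupture (net): A_n = (7.0625 − 1×1.1875)×0.375 = 2.2031 in² (U = 1.0, A_e = A_n). φR_n = 0.75 × 65 × 2.2031 = 107.4 kips.
Governing: min(159.0, 201.6, 119.2, 135.1, 107.4) = 107.4 kips → net-section rupture.

107.4 kips (net-section rupture governs)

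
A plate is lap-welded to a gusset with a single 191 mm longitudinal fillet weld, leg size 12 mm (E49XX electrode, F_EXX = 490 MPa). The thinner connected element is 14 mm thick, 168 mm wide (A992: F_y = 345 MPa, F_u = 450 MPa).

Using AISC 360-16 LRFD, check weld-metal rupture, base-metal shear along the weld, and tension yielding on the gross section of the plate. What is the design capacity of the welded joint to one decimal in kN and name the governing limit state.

357.3 kN (weld metal governs)

Weld metal: throat = 0.707×12 = 8.484 mm, L = 191 mm. φR_n = 0.75 × 0.6 × 490 × 8.484 × 191 = 357.3 kN.
Base metal shear (14 mm plate): yield φR_n = 1.0×0.6×345×14×191 = 553.5 kN; rupture φR_n = 0.75×0.6×450×14×191 = 541.5 kN; take 541.5 kN (rupture).
Tension yield (gross): A_g = 168×14 = 2352 mm². φR_n = 0.90 × 345 × 2352 = 730.3 kN.
Governing: min(357.3, 541.5, 730.3) = 357.3 kN → weld metal.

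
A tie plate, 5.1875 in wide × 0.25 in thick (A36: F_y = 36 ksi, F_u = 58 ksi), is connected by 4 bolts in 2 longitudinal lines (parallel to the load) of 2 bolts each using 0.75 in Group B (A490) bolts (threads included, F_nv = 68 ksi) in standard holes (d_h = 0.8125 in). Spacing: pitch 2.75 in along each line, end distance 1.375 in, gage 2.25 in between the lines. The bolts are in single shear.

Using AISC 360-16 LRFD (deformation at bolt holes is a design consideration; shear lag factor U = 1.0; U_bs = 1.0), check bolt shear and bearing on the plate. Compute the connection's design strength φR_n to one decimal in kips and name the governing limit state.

64.4 kips (bearing governs)

Bolt shear: A_b = π(0.75)²/4 = 0.44179 in². φR_n = 0.75 × 68 × 0.44179 × 4 × 1 = 90.1 kips.
Bearing (0.25 in plate, F_u = 58 ksi): end bolts L_c = 1.375 − 0.8125/2 = 0.96875, R_n = min(1.2×0.96875×0.25×58, 2.4×0.75×0.25×58) = 16.856 kips/bolt; interior L_c = 2.75 − 0.8125 = 1.9375, R_n = 26.1 kips/bolt. φR_n = 0.75 × (2×16.856 + 2×26.1) = 64.4 kips.
Governing: min(90.1, 64.4) = 64.4 kips → bearing.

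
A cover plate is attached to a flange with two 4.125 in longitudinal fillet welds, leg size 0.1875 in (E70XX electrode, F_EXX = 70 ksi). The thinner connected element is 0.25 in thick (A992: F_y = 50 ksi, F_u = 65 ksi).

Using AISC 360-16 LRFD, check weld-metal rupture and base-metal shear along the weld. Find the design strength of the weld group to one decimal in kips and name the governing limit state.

34.4 kips (weld metal governs)

Weld metal: throat = 0.707×0.1875 = 0.13256 in, L = 2×4.125 = 8.25 in. φR_n = 0.75 × 0.6 × 70 × 0.13256 × 8.25 = 34.4 kips.
Base metal shear (0.25 in plate): yield φR_n = 1.0×0.6×50×0.25×8.25 = 61.9 kips; rupture φR_n = 0.75×0.6×65×0.25×8.25 = 60.3 kips; take 60.3 kips (rupture).
Governing: min(34.4, 60.3) = 34.4 kips → weld metal.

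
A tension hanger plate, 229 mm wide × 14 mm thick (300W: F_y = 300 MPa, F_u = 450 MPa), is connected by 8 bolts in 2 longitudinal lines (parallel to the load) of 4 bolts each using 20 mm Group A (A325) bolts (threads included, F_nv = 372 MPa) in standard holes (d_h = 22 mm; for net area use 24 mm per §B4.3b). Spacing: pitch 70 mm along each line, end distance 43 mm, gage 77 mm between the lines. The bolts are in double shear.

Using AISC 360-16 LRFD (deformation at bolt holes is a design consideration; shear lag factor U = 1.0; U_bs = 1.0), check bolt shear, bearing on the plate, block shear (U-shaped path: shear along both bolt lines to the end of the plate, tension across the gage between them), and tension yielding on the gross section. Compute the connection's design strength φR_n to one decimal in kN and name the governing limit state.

865.6 kN (gross-section yield governs)

Bolt shear: A_b = π(20)²/4 = 314.16 mm². φR_n = 0.75 × 372 × 314.16 × 8 × 2 = 1402.4 kN.
Bearing (14 mm plate, F_u = 450 MPa): end bolts L_c = 43 − 22/2 = 32, R_n = min(1.2×32×14×450, 2.4×20×14×450) = 241.92 kN/bolt; interior L_c = 70 − 22 = 48, R_n = 302.4 kN/bolt. φR_n = 0.75 × (2×241.92 + 6×302.4) = 1723.7 kN.
Block shear: shear path 2×[43+3×70] = 2×253 mm, A_gv = 7084, A_nv = 2×(253 − 3.5×24)×14 = 4732 mm²; tension across gage: (77 − 1×24)×14 = 742 mm². R_n = min(0.6×450×4732, 0.6×300×7084) + 1.0×450×742 = min(1277.6, 1275.1) + 333.9 = 1609 kN. φR_n = 0.75 × 1609 = 1206.8 kN.
Tension yield (gross): A_g = 229×14 = 3206 mm². φR_n = 0.90 × 300 × 3206 = 865.6 kN.
Governing: min(1402.4, 1723.7, 1206.8, 865.6) = 865.6 kN → gross-section yield.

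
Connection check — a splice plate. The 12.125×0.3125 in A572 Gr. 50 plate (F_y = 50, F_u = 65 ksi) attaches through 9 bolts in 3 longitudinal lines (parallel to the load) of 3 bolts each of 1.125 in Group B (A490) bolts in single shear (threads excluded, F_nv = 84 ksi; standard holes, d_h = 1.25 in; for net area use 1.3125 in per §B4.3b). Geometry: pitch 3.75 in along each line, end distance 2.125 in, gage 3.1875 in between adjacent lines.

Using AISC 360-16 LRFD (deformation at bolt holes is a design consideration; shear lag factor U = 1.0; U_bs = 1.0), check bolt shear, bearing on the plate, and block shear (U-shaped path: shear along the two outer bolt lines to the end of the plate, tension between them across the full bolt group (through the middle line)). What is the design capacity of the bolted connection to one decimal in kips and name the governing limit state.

173.1 kips (block shear governs)

Bolt shear: A_b = π(1.125)²/4 = 0.99402 in². φR_n = 0.75 × 84 × 0.99402 × 9 × 1 = 563.6 kips.
Bearing (0.3125 in plate, F_u = 65 ksi): end bolts L_c = 2.125 − 1.25/2 = 1.5, R_n = min(1.2×1.5×0.3125×65, 2.4×1.125×0.3125×65) = 36.563 kips/bolt; interior L_c = 3.75 − 1.25 = 2.5, R_n = 54.844 kips/bolt. φR_n = 0.75 × (3×36.563 + 6×54.844) = 329.1 kips.
Block shear: shear path 2×[2.125+2×3.75] = 2×9.625 in, A_gv = 6.0156, A_nv = 2×(9.625 − 2.5×1.3125)×0.3125 = 3.9648 in²; tension across gage: (6.375 − 2×1.3125)×0.3125 = 1.1719 in². R_n = min(0.6×65×3.9648, 0.6×50×6.0156) + 1.0×65×1.1719 = min(154.63, 180.47) + 76.174 = 230.8 kips. φR_n = 0.75 × 230.8 = 173.1 kips.
Governing: min(563.6, 329.1, 173.1) = 173.1 kips → block shear.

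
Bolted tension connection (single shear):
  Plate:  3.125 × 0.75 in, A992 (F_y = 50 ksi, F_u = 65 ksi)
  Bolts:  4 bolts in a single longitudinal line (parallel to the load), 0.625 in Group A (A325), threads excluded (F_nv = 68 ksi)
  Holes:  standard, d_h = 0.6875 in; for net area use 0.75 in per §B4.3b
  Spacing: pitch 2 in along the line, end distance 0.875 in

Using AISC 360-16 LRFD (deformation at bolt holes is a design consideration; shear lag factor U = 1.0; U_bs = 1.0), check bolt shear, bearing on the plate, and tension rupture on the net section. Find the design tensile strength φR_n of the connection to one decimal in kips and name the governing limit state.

62.6 kips (bolt shear governs)

Bolt shear: A_b = π(0.625)²/4 = 0.3068 in². φR_n = 0.75 × 68 × 0.3068 × 4 × 1 = 62.6 kips.
Bearing (0.75 in plate, F_u = 65 ksi): end bolts L_c = 0.875 − 0.6875/2 = 0.53125, R_n = min(1.2×0.53125×0.75×65, 2.4×0.625×0.75×65) = 31.078 kips/bolt; interior L_c = 2 − 0.6875 = 1.3125, R_n = 73.125 kips/bolt. φR_n = 0.75 × (1×31.078 + 3×73.125) = 187.8 kips.
Tension rupture (net): A_n = (3.125 − 1×0.75)×0.75 = 1.7813 in² (U = 1.0, A_e = A_n). φR_n = 0.75 × 65 × 1.7813 = 86.8 kips.
Governing: min(62.6, 187.8, 86.8) = 62.6 kips → bolt shear.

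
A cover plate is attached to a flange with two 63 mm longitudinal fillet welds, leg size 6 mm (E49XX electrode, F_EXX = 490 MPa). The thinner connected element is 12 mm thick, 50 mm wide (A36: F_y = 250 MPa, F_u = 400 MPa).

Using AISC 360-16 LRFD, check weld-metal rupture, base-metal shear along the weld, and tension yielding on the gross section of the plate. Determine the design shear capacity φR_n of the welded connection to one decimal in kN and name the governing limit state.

Weld metal: throat = 0.707×6 = 4.242 mm, L = 2×63 = 126 mm. φR_n = 0.75 × 0.6 × 490 × 4.242 × 126 = 117.9 kN.
Base metal shear (12 mm plate): yield φR_n = 1.0×0.6×250×12×126 = 226.8 kN; rupture φR_n = 0.75×0.6×400×12×126 = 272.2 kN; take 226.8 kN (yield).
Tension yield (gross): A_g = 50×12 = 600 mm². φR_n = 0.90 × 250 × 600 = 135.0 kN.
Governing: min(117.9, 226.8, 135.0) = 117.9 kN → weld metal.

117.9 kN (weld metal governs)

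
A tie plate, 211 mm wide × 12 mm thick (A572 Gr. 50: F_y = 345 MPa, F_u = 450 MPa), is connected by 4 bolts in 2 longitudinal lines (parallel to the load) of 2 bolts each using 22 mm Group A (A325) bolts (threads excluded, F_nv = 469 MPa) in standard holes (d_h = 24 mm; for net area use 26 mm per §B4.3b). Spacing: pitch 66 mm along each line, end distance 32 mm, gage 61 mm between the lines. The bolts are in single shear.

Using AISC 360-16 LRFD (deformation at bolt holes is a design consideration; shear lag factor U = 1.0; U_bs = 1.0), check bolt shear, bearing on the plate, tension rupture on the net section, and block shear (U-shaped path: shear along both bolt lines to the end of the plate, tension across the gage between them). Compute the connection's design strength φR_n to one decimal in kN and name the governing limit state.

428.5 kN (block shear governs)

Bolt shear: A_b = π(22)²/4 = 380.13 mm². φR_n = 0.75 × 469 × 380.13 × 4 × 1 = 534.8 kN.
Bearing (12 mm plate, F_u = 450 MPa): end bolts L_c = 32 − 24/2 = 20, R_n = min(1.2×20×12×450, 2.4×22×12×450) = 129.6 kN/bolt; interior L_c = 66 − 24 = 42, R_n = 272.16 kN/bolt. φR_n = 0.75 × (2×129.6 + 2×272.16) = 602.6 kN.
Tension rupture (net): A_n = (211 − 2×26)×12 = 1908 mm² (U = 1.0, A_e = A_n). φR_n = 0.75 × 450 × 1908 = 644.0 kN.
Block shear: shear path 2×[32+1×66] = 2×98 mm, A_gv = 2352, A_nv = 2×(98 − 1.5×26)×12 = 1416 mm²; tension across gage: (61 − 1×26)×12 = 420 mm². R_n = min(0.6×450×1416, 0.6×345×2352) + 1.0×450×420 = min(382.32, 486.86) + 189 = 571.32 kN. φR_n = 0.75 × 571.32 = 428.5 kN.
Governing: min(534.8, 602.6, 644.0, 428.5) = 428.5 kN → block shear.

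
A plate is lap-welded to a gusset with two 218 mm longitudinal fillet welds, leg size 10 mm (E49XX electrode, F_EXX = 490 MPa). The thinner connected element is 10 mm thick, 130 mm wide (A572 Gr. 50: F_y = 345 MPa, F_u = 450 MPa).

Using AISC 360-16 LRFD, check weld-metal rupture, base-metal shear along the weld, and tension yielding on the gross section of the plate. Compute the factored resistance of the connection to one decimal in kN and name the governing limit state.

403.7 kN (gross-section yield governs)

Weld metal: throat = 0.707×10 = 7.07 mm, L = 2×218 = 436 mm. φR_n = 0.75 × 0.6 × 490 × 7.07 × 436 = 679.7 kN.
Base metal shear (10 mm plate): yield φR_n = 1.0×0.6×345×10×436 = 902.5 kN; rupture φR_n = 0.75×0.6×450×10×436 = 882.9 kN; take 882.9 kN (rupture).
Tension yield (gross): A_g = 130×10 = 1300 mm². φR_n = 0.90 × 345 × 1300 = 403.7 kN.
Governing: min(679.7, 882.9, 403.7) = 403.7 kN → gross-section yield.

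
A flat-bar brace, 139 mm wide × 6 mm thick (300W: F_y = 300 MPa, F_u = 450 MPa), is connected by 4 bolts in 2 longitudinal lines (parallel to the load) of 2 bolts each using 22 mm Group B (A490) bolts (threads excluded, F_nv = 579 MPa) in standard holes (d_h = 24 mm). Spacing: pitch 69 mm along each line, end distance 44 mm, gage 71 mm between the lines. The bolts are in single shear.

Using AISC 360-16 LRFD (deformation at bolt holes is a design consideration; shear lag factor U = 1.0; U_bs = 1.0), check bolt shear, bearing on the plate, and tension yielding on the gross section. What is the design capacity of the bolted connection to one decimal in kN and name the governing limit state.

Bolt shear: A_b = π(22)²/4 = 380.13 mm². φR_n = 0.75 × 579 × 380.13 × 4 × 1 = 660.3 kN.
Bearing (6 mm plate, F_u = 450 MPa): end bolts L_c = 44 − 24/2 = 32, R_n = min(1.2×32×6×450, 2.4×22×6×450) = 103.68 kN/bolt; interior L_c = 69 − 24 = 45, R_n = 142.56 kN/bolt. φR_n = 0.75 × (2×103.68 + 2×142.56) = 369.4 kN.
Tension yield (gross): A_g = 139×6 = 834 mm². φR_n = 0.90 × 300 × 834 = 225.2 kN.
Governing: min(660.3, 369.4, 225.2) = 225.2 kN → gross-section yield.

225.2 kN (gross-section yield governs)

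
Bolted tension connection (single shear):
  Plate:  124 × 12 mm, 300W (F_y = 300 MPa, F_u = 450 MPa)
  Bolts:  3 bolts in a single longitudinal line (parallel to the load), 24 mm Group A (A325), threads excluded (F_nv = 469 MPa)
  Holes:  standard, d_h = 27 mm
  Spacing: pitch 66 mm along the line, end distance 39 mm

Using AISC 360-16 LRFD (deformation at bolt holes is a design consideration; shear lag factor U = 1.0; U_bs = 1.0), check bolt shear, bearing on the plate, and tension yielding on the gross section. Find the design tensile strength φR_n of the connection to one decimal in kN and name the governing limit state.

401.8 kN (gross-section yield governs)

Bolt shear: A_b = π(24)²/4 = 452.39 mm². φR_n = 0.75 × 469 × 452.39 × 3 × 1 = 477.4 kN.
Bearing (12 mm plate, F_u = 450 MPa): end bolts L_c = 39 − 27/2 = 25.5, R_n = min(1.2×25.5×12×450, 2.4×24×12×450) = 165.24 kN/bolt; interior L_c = 66 − 27 = 39, R_n = 252.72 kN/bolt. φR_n = 0.75 × (1×165.24 + 2×252.72) = 503.0 kN.
Tension yield (gross): A_g = 124×12 = 1488 mm². φR_n = 0.90 × 300 × 1488 = 401.8 kN.
Governing: min(477.4, 503.0, 401.8) = 401.8 kN → gross-section yield.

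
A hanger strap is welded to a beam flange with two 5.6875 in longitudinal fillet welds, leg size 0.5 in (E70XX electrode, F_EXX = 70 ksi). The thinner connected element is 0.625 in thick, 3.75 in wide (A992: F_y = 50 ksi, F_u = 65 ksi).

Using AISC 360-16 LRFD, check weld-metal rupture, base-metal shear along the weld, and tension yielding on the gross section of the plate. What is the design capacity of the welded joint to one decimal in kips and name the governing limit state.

105.5 kips (gross-section yield governs)

Weld metal: throat = 0.707×0.5 = 0.3535 in, L = 2×5.6875 = 11.375 in. φR_n = 0.75 × 0.6 × 70 × 0.3535 × 11.375 = 126.7 kips.
Base metal shear (0.625 in plate): yield φR_n = 1.0×0.6×50×0.625×11.375 = 213.3 kips; rupture φR_n = 0.75×0.6×65×0.625×11.375 = 207.9 kips; take 207.9 kips (rupture).
Tension yield (gross): A_g = 3.75×0.625 = 2.3438 in². φR_n = 0.90 × 50 × 2.3438 = 105.5 kips.
Governing: min(126.7, 207.9, 105.5) = 105.5 kips → gross-section yield.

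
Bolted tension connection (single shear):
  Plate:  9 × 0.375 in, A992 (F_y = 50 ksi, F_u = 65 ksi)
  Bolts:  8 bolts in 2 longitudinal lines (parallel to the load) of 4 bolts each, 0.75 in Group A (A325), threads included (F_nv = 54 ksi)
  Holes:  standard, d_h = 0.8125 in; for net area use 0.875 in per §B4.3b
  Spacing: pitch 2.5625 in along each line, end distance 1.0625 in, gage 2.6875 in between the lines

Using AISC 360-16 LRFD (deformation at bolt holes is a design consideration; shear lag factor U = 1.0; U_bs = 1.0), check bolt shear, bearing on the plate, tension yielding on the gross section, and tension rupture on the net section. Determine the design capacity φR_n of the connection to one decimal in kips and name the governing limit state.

Bolt shear: A_b = π(0.75)²/4 = 0.44179 in². φR_n = 0.75 × 54 × 0.44179 × 8 × 1 = 143.1 kips.
Bearing (0.375 in plate, F_u = 65 ksi): end bolts L_c = 1.0625 − 0.8125/2 = 0.65625, R_n = min(1.2×0.65625×0.375×65, 2.4×0.75×0.375×65) = 19.195 kips/bolt; interior L_c = 2.5625 − 0.8125 = 1.75, R_n = 43.875 kips/bolt. φR_n = 0.75 × (2×19.195 + 6×43.875) = 226.2 kips.
Tension yield (gross): A_g = 9×0.375 = 3.375 in². φR_n = 0.90 × 50 × 3.375 = 151.9 kips.
Tension rupture (net): A_n = (9 − 2×0.875)×0.375 = 2.7188 in² (U = 1.0, A_e = A_n). φR_n = 0.75 × 65 × 2.7188 = 132.5 kips.
Governing: min(143.1, 226.2, 151.9, 132.5) = 132.5 kips → net-section rupture.

132.5 kips (net-section rupture governs)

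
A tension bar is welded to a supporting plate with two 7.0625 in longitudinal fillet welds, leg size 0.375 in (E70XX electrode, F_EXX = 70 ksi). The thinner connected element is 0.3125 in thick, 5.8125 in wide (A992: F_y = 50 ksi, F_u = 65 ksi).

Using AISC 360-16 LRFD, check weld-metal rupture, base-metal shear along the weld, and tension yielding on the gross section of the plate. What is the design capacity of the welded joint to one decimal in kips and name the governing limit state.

Weld metal: throat = 0.707×0.375 = 0.26513 in, L = 2×7.0625 = 14.125 in. φR_n = 0.75 × 0.6 × 70 × 0.26513 × 14.125 = 118.0 kips.
Base metal shear (0.3125 in plate): yield φR_n = 1.0×0.6×50×0.3125×14.125 = 132.4 kips; rupture φR_n = 0.75×0.6×65×0.3125×14.125 = 129.1 kips; take 129.1 kips (rupture).
Tension yield (gross): A_g = 5.8125×0.3125 = 1.8164 in². φR_n = 0.90 × 50 × 1.8164 = 81.7 kips.
Governing: min(118.0, 129.1, 81.7) = 81.7 kips → gross-section yield.

81.7 kips (gross-section yield governs)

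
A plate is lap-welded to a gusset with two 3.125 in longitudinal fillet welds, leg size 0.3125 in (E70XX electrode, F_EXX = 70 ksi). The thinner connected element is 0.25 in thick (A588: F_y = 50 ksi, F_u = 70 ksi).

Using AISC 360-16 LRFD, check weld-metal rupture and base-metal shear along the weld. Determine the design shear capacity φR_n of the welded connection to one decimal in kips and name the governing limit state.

43.5 kips (weld metal governs)

Weld metal: throat = 0.707×0.3125 = 0.22094 in, L = 2×3.125 = 6.25 in. φR_n = 0.75 × 0.6 × 70 × 0.22094 × 6.25 = 43.5 kips.
Base metal shear (0.25 in plate): yield φR_n = 1.0×0.6×50×0.25×6.25 = 46.9 kips; rupture φR_n = 0.75×0.6×70×0.25×6.25 = 49.2 kips; take 46.9 kips (yield).
Governing: min(43.5, 46.9) = 43.5 kips → weld metal.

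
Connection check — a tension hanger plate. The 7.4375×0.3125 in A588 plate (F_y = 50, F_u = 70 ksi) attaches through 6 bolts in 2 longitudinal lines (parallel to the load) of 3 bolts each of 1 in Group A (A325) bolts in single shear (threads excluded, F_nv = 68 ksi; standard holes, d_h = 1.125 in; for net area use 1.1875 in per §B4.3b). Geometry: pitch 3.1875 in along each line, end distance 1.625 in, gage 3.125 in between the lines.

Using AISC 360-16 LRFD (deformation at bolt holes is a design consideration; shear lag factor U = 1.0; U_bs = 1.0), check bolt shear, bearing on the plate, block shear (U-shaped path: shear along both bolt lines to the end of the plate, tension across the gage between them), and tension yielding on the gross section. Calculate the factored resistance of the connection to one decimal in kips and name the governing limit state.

104.6 kips (gross-section yield governs)

Bolt shear: A_b = π(1)²/4 = 0.7854 in². φR_n = 0.75 × 68 × 0.7854 × 6 × 1 = 240.3 kips.
Bearing (0.3125 in plate, F_u = 70 ksi): end bolts L_c = 1.625 − 1.125/2 = 1.0625, R_n = min(1.2×1.0625×0.3125×70, 2.4×1×0.3125×70) = 27.891 kips/bolt; interior L_c = 3.1875 − 1.125 = 2.0625, R_n = 52.5 kips/bolt. φR_n = 0.75 × (2×27.891 + 4×52.5) = 199.3 kips.
Block shear: shear path 2×[1.625+2×3.1875] = 2×8 in, A_gv = 5, A_nv = 2×(8 − 2.5×1.1875)×0.3125 = 3.1445 in²; tension across gage: (3.125 − 1×1.1875)×0.3125 = 0.60547 in². R_n = min(0.6×70×3.1445, 0.6×50×5) + 1.0×70×0.60547 = min(132.07, 150) + 42.383 = 174.45 kips. φR_n = 0.75 × 174.45 = 130.8 kips.
Tension yield (gross): A_g = 7.4375×0.3125 = 2.3242 in². φR_n = 0.90 × 50 × 2.3242 = 104.6 kips.
Governing: min(240.3, 199.3, 130.8, 104.6) = 104.6 kips → gross-section yield.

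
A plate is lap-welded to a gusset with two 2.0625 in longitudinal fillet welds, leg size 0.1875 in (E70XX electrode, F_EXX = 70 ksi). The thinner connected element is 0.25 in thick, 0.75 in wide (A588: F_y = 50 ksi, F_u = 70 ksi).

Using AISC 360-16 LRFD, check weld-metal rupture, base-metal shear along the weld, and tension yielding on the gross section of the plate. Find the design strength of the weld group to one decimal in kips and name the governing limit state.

8.4 kips (gross-section yield governs)

Weld metal: throat = 0.707×0.1875 = 0.13256 in, L = 2×2.0625 = 4.125 in. φR_n = 0.75 × 0.6 × 70 × 0.13256 × 4.125 = 17.2 kips.
Base metal shear (0.25 in plate): yield φR_n = 1.0×0.6×50×0.25×4.125 = 30.9 kips; rupture φR_n = 0.75×0.6×70×0.25×4.125 = 32.5 kips; take 30.9 kips (yield).
Tension yield (gross): A_g = 0.75×0.25 = 0.1875 in². φR_n = 0.90 × 50 × 0.1875 = 8.4 kips.
Governing: min(17.2, 30.9, 8.4) = 8.4 kips → gross-section yield.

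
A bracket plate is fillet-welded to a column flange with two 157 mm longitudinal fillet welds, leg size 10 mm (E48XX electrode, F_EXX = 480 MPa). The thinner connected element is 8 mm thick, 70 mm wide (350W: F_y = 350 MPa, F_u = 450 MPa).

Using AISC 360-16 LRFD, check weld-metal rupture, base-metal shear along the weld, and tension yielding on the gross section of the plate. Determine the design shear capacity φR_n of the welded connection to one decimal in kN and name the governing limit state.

Weld metal: throat = 0.707×10 = 7.07 mm, L = 2×157 = 314 mm. φR_n = 0.75 × 0.6 × 480 × 7.07 × 314 = 479.5 kN.
Base metal shear (8 mm plate): yield φR_n = 1.0×0.6×350×8×314 = 527.5 kN; rupture φR_n = 0.75×0.6×450×8×314 = 508.7 kN; take 508.7 kN (rupture).
Tension yield (gross): A_g = 70×8 = 560 mm². φR_n = 0.90 × 350 × 560 = 176.4 kN.
Governing: min(479.5, 508.7, 176.4) = 176.4 kN → gross-section yield.

176.4 kN (gross-section yield governs)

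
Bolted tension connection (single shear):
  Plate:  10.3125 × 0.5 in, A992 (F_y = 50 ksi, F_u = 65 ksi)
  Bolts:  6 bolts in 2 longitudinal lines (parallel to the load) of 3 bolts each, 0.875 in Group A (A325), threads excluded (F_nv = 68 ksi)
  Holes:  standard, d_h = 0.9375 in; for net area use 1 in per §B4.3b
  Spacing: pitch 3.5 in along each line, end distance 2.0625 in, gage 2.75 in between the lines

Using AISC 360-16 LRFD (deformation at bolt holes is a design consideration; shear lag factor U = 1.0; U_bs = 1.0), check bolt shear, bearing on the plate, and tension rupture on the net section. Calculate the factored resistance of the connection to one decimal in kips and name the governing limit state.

Bolt shear: A_b = π(0.875)²/4 = 0.60132 in². φR_n = 0.75 × 68 × 0.60132 × 6 × 1 = 184.0 kips.
Bearing (0.5 in plate, F_u = 65 ksi): end bolts L_c = 2.0625 − 0.9375/2 = 1.59375, R_n = min(1.2×1.59375×0.5×65, 2.4×0.875×0.5×65) = 62.156 kips/bolt; interior L_c = 3.5 − 0.9375 = 2.5625, R_n = 68.25 kips/bolt. φR_n = 0.75 × (2×62.156 + 4×68.25) = 298.0 kips.
Tension rupture (net): A_n = (10.3125 − 2×1)×0.5 = 4.1563 in² (U = 1.0, A_e = A_n). φR_n = 0.75 × 65 × 4.1563 = 202.6 kips.
Governing: min(184.0, 298.0, 202.6) = 184.0 kips → bolt shear.

184.0 kips (bolt shear governs)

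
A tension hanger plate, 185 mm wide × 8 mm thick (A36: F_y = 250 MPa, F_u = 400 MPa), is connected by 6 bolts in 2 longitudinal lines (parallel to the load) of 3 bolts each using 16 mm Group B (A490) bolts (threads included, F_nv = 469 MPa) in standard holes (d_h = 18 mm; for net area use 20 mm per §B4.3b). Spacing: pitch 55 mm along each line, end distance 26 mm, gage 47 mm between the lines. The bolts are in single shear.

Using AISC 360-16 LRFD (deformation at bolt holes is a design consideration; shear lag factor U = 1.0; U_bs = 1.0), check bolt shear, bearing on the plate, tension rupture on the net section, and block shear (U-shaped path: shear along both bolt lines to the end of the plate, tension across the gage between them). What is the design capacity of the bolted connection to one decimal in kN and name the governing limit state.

309.6 kN (block shear governs)

Bolt shear: A_b = π(16)²/4 = 201.06 mm². φR_n = 0.75 × 469 × 201.06 × 6 × 1 = 424.3 kN.
Bearing (8 mm plate, F_u = 400 MPa): end bolts L_c = 26 − 18/2 = 17, R_n = min(1.2×17×8×400, 2.4×16×8×400) = 65.28 kN/bolt; interior L_c = 55 − 18 = 37, R_n = 122.88 kN/bolt. φR_n = 0.75 × (2×65.28 + 4×122.88) = 466.6 kN.
Tension rupture (net): A_n = (185 − 2×20)×8 = 1160 mm² (U = 1.0, A_e = A_n). φR_n = 0.75 × 400 × 1160 = 348.0 kN.
Block shear: shear path 2×[26+2×55] = 2×136 mm, A_gv = 2176, A_nv = 2×(136 − 2.5×20)×8 = 1376 mm²; tension across gage: (47 − 1×20)×8 = 216 mm². R_n = min(0.6×400×1376, 0.6×250×2176) + 1.0×400×216 = min(330.24, 326.4) + 86.4 = 412.8 kN. φR_n = 0.75 × 412.8 = 309.6 kN.
Governing: min(424.3, 466.6, 348.0, 309.6) = 309.6 kN → block shear.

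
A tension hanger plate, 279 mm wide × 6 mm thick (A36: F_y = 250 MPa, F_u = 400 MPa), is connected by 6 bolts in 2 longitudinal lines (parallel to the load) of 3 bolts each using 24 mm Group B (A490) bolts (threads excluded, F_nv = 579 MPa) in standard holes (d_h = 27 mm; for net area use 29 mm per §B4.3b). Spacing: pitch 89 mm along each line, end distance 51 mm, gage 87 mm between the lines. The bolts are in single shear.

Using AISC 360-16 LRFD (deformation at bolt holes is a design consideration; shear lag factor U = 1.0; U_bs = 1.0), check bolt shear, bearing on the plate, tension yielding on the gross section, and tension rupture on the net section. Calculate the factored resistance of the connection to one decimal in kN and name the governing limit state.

Bolt shear: A_b = π(24)²/4 = 452.39 mm². φR_n = 0.75 × 579 × 452.39 × 6 × 1 = 1178.7 kN.
Bearing (6 mm plate, F_u = 400 MPa): end bolts L_c = 51 − 27/2 = 37.5, R_n = min(1.2×37.5×6×400, 2.4×24×6×400) = 108 kN/bolt; interior L_c = 89 − 27 = 62, R_n = 138.24 kN/bolt. φR_n = 0.75 × (2×108 + 4×138.24) = 576.7 kN.
Tension yield (gross): A_g = 279×6 = 1674 mm². φR_n = 0.90 × 250 × 1674 = 376.7 kN.
Tension rupture (net): A_n = (279 − 2×29)×6 = 1326 mm² (U = 1.0, A_e = A_n). φR_n = 0.75 × 400 × 1326 = 397.8 kN.
Governing: min(1178.7, 576.7, 376.7, 397.8) = 376.7 kN → gross-section yield.

376.7 kN (gross-section yield governs)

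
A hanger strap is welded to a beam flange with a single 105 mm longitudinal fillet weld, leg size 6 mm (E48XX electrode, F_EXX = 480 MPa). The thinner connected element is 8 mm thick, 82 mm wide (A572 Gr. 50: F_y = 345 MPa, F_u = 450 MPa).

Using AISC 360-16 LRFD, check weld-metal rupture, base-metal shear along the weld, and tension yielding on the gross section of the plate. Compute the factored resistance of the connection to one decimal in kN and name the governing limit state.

Weld metal: throat = 0.707×6 = 4.242 mm, L = 105 mm. φR_n = 0.75 × 0.6 × 480 × 4.242 × 105 = 96.2 kN.
Base metal shear (8 mm plate): yield φR_n = 1.0×0.6×345×8×105 = 173.9 kN; rupture φR_n = 0.75×0.6×450×8×105 = 170.1 kN; take 170.1 kN (rupture).
Tension yield (gross): A_g = 82×8 = 656 mm². φR_n = 0.90 × 345 × 656 = 203.7 kN.
Governing: min(96.2, 170.1, 203.7) = 96.2 kN → weld metal.

96.2 kN (weld metal governs)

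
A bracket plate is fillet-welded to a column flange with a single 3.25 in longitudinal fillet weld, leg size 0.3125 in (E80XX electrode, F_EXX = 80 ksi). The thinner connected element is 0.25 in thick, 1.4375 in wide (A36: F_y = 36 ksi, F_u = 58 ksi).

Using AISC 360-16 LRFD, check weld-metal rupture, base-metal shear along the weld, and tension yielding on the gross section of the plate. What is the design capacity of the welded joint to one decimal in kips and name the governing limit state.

Weld metal: throat = 0.707×0.3125 = 0.22094 in, L = 3.25 in. φR_n = 0.75 × 0.6 × 80 × 0.22094 × 3.25 = 25.8 kips.
Base metal shear (0.25 in plate): yield φR_n = 1.0×0.6×36×0.25×3.25 = 17.6 kips; rupture φR_n = 0.75×0.6×58×0.25×3.25 = 21.2 kips; take 17.6 kips (yield).
Tension yield (gross): A_g = 1.4375×0.25 = 0.35938 in². φR_n = 0.90 × 36 × 0.35938 = 11.6 kips.
Governing: min(25.8, 17.6, 11.6) = 11.6 kips → gross-section yield.

11.6 kips (gross-section yield governs)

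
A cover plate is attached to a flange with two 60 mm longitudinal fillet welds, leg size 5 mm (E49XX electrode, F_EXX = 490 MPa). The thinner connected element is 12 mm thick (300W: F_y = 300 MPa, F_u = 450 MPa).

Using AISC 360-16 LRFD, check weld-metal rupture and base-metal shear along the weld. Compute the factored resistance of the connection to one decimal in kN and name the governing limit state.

Weld metal: throat = 0.707×5 = 3.535 mm, L = 2×60 = 120 mm. φR_n = 0.75 × 0.6 × 490 × 3.535 × 120 = 93.5 kN.
Base metal shear (12 mm plate): yield φR_n = 1.0×0.6×300×12×120 = 259.2 kN; rupture φR_n = 0.75×0.6×450×12×120 = 291.6 kN; take 259.2 kN (yield).
Governing: min(93.5, 259.2) = 93.5 kN → weld metal.

93.5 kN (weld metal governs)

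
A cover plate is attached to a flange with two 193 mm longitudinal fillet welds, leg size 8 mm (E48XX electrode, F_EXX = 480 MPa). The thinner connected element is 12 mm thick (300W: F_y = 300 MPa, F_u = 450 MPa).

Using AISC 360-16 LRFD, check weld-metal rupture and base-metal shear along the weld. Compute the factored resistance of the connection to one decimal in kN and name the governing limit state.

471.6 kN (weld metal governs)

Weld metal: throat = 0.707×8 = 5.656 mm, L = 2×193 = 386 mm. φR_n = 0.75 × 0.6 × 480 × 5.656 × 386 = 471.6 kN.
Base metal shear (12 mm plate): yield φR_n = 1.0×0.6×300×12×386 = 833.8 kN; rupture φR_n = 0.75×0.6×450×12×386 = 938.0 kN; take 833.8 kN (yield).
Governing: min(471.6, 833.8) = 471.6 kN → weld metal.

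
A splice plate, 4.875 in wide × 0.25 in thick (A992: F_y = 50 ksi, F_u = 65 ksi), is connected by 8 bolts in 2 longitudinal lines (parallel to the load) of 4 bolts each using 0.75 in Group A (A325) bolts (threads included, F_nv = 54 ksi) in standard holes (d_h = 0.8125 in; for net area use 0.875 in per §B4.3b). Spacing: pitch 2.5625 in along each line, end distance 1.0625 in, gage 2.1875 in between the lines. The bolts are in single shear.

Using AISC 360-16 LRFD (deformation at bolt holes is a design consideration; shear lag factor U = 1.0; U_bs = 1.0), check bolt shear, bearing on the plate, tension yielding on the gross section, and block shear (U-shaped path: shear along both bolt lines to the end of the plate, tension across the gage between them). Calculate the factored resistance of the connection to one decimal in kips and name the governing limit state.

Bolt shear: A_b = π(0.75)²/4 = 0.44179 in². φR_n = 0.75 × 54 × 0.44179 × 8 × 1 = 143.1 kips.
Bearing (0.25 in plate, F_u = 65 ksi): end bolts L_c = 1.0625 − 0.8125/2 = 0.65625, R_n = min(1.2×0.65625×0.25×65, 2.4×0.75×0.25×65) = 12.797 kips/bolt; interior L_c = 2.5625 − 0.8125 = 1.75, R_n = 29.25 kips/bolt. φR_n = 0.75 × (2×12.797 + 6×29.25) = 150.8 kips.
Tension yield (gross): A_g = 4.875×0.25 = 1.2188 in². φR_n = 0.90 × 50 × 1.2188 = 54.8 kips.
Block shear: shear path 2×[1.0625+3×2.5625] = 2×8.75 in, A_gv = 4.375, A_nv = 2×(8.75 − 3.5×0.875)×0.25 = 2.8438 in²; tension across gage: (2.1875 − 1×0.875)×0.25 = 0.32813 in². R_n = min(0.6×65×2.8438, 0.6×50×4.375) + 1.0×65×0.32813 = min(110.91, 131.25) + 21.328 = 132.24 kips. φR_n = 0.75 × 132.24 = 99.2 kips.
Governing: min(143.1, 150.8, 54.8, 99.2) = 54.8 kips → gross-section yield.

54.8 kips (gross-section yield governs)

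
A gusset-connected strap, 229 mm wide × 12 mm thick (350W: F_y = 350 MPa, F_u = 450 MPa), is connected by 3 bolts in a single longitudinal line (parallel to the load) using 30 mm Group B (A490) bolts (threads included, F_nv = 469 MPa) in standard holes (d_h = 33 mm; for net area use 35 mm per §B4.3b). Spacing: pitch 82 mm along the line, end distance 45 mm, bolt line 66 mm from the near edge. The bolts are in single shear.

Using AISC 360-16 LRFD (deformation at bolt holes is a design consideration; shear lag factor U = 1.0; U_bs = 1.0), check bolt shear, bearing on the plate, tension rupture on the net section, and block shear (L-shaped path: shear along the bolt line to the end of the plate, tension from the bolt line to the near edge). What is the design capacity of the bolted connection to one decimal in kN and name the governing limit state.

Bolt shear: A_b = π(30)²/4 = 706.86 mm². φR_n = 0.75 × 469 × 706.86 × 3 × 1 = 745.9 kN.
Bearing (12 mm plate, F_u = 450 MPa): end bolts L_c = 45 − 33/2 = 28.5, R_n = min(1.2×28.5×12×450, 2.4×30×12×450) = 184.68 kN/bolt; interior L_c = 82 − 33 = 49, R_n = 317.52 kN/bolt. φR_n = 0.75 × (1×184.68 + 2×317.52) = 614.8 kN.
Tension rupture (net): A_n = (229 − 1×35)×12 = 2328 mm² (U = 1.0, A_e = A_n). φR_n = 0.75 × 450 × 2328 = 785.7 kN.
Block shear: shear path 1×[45+2×82] = 1×209 mm, A_gv = 2508, A_nv = 1×(209 − 2.5×35)×12 = 1458 mm²; tension to near edge: (66 − 0.5×35)×12 = 582 mm². R_n = min(0.6×450×1458, 0.6×350×2508) + 1.0×450×582 = min(393.66, 526.68) + 261.9 = 655.56 kN. φR_n = 0.75 × 655.56 = 491.7 kN.
Governing: min(745.9, 614.8, 785.7, 491.7) = 491.7 kN → block shear.

491.7 kN (block shear governs)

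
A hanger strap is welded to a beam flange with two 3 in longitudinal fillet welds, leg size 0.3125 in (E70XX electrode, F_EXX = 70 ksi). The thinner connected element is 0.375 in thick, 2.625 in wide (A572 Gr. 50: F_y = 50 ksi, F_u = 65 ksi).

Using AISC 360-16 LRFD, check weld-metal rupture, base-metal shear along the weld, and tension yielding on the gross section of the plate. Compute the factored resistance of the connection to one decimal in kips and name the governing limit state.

Weld metal: throat = 0.707×0.3125 = 0.22094 in, L = 2×3 = 6 in. φR_n = 0.75 × 0.6 × 70 × 0.22094 × 6 = 41.8 kips.
Base metal shear (0.375 in plate): yield φR_n = 1.0×0.6×50×0.375×6 = 67.5 kips; rupture φR_n = 0.75×0.6×65×0.375×6 = 65.8 kips; take 65.8 kips (rupture).
Tension yield (gross): A_g = 2.625×0.375 = 0.98438 in². φR_n = 0.90 × 50 × 0.98438 = 44.3 kips.
Governing: min(41.8, 65.8, 44.3) = 41.8 kips → weld metal.

41.8 kips (weld metal governs)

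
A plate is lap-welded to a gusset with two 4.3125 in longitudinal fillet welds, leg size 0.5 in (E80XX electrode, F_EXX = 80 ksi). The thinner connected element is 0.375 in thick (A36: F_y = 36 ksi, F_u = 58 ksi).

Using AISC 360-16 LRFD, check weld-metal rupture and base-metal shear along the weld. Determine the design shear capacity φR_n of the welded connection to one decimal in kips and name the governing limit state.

69.9 kips (base-metal shear governs)

Weld metal: throat = 0.707×0.5 = 0.3535 in, L = 2×4.3125 = 8.625 in. φR_n = 0.75 × 0.6 × 80 × 0.3535 × 8.625 = 109.8 kips.
Base metal shear (0.375 in plate): yield φR_n = 1.0×0.6×36×0.375×8.625 = 69.9 kips; rupture φR_n = 0.75×0.6×58×0.375×8.625 = 84.4 kips; take 69.9 kips (yield).
Governing: min(109.8, 69.9) = 69.9 kips → base-metal shear.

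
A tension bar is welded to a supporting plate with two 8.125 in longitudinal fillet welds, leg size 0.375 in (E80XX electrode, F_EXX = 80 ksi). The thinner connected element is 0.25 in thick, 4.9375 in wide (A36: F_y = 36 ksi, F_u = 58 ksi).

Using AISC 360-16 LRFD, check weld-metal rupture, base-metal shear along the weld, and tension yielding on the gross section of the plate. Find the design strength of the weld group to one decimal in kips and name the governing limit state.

40.0 kips (gross-section yield governs)

Weld metal: throat = 0.707×0.375 = 0.26513 in, L = 2×8.125 = 16.25 in. φR_n = 0.75 × 0.6 × 80 × 0.26513 × 16.25 = 155.1 kips.
Base metal shear (0.25 in plate): yield φR_n = 1.0×0.6×36×0.25×16.25 = 87.8 kips; rupture φR_n = 0.75×0.6×58×0.25×16.25 = 106.0 kips; take 87.8 kips (yield).
Tension yield (gross): A_g = 4.9375×0.25 = 1.2344 in². φR_n = 0.90 × 36 × 1.2344 = 40.0 kips.
Governing: min(155.1, 87.8, 40.0) = 40.0 kips → gross-section yield.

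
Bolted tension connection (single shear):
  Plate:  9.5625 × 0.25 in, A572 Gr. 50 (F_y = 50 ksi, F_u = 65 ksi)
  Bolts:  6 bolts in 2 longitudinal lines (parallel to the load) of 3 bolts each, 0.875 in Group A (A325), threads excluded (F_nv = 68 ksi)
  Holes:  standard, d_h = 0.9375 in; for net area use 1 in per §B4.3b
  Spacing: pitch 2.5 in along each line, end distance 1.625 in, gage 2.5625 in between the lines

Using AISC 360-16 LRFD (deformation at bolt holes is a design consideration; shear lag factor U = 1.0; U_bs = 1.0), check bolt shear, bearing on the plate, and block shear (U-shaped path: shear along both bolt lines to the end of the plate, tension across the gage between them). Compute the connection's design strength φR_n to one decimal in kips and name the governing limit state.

79.4 kips (block shear governs)

Bolt shear: A_b = π(0.875)²/4 = 0.60132 in². φR_n = 0.75 × 68 × 0.60132 × 6 × 1 = 184.0 kips.
Bearing (0.25 in plate, F_u = 65 ksi): end bolts L_c = 1.625 − 0.9375/2 = 1.15625, R_n = min(1.2×1.15625×0.25×65, 2.4×0.875×0.25×65) = 22.547 kips/bolt; interior L_c = 2.5 − 0.9375 = 1.5625, R_n = 30.469 kips/bolt. φR_n = 0.75 × (2×22.547 + 4×30.469) = 125.2 kips.
Block shear: shear path 2×[1.625+2×2.5] = 2×6.625 in, A_gv = 3.3125, A_nv = 2×(6.625 − 2.5×1)×0.25 = 2.0625 in²; tension across gage: (2.5625 − 1×1)×0.25 = 0.39063 in². R_n = min(0.6×65×2.0625, 0.6×50×3.3125) + 1.0×65×0.39063 = min(80.438, 99.375) + 25.391 = 105.83 kips. φR_n = 0.75 × 105.83 = 79.4 kips.
Governing: min(184.0, 125.2, 79.4) = 79.4 kips → block shear.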